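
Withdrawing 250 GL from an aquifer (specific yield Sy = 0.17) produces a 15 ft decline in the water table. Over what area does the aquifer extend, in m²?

A ≈ 3.22 × 10^8 m²

Δh = 15 ft = 4.572 m
ΔV = 250 GL = 2.5 × 10^8 m³
A = ΔV / (Sy × Δh) = 2.5 × 10^8 / (0.17 × 4.572) = 3.217 × 10^8 m²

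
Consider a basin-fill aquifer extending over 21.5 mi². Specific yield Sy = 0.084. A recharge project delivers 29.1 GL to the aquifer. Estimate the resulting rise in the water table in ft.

Δh ≈ 20.4 ft

A = 21.5 mi² = 5.568 × 10^7 m²
ΔV = 29.1 GL = 2.91 × 10^7 m³
Δh = ΔV / (Sy × A) = 2.91 × 10^7 m³ / (0.084 × 5.568 × 10^7 m²) = 6.221 m
Δh = 6.221 m = 20.41 ft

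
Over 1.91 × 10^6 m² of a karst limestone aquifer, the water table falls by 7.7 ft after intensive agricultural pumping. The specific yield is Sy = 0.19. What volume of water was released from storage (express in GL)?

ΔV ≈ 0.852 GL

Δh = 7.7 ft = 2.347 m
ΔV = Sy × A × Δh = 0.19 × 1.91 × 10^6 m² × 2.347 m = 8.517 × 10^5 m³
ΔV = 8.517 × 10^5 m³ = 0.8517 GL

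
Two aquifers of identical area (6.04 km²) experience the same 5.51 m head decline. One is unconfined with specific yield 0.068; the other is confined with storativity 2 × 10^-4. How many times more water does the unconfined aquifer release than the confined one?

ΔV_u / ΔV_c ≈ 340

A = 6.04 km² = 6.04 × 10^6 m²
Unconfined: ΔV_u = Sy × A × Δh = 0.068 × 6.04 × 10^6 × 5.51 = 2.263 × 10^6 m³
Confined: ΔV_c = S × A × Δh = 2 × 10^-4 × 6.04 × 10^6 × 5.51 = 6656 m³
Ratio = ΔV_u / ΔV_c = Sy / S = 0.068 / 2 × 10^-4 = 340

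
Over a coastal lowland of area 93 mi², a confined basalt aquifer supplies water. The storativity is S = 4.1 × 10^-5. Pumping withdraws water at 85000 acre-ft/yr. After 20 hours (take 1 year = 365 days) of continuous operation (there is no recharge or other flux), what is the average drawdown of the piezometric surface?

Δh ≈ 24.2 m

A = 93 mi² = 2.409 × 10^8 m²
Q = 85000 acre-ft/yr = 2.872 × 10^5 m³/d
t = 20 hours = 0.8333 d
ΔV = Q × t = 2.872 × 10^5 m³/d × 0.8333 d = 2.394 × 10^5 m³
Δh = ΔV / (S × A) = 2.394 × 10^5 / (4.1 × 10^-5 × 2.409 × 10^8) = 24.24 m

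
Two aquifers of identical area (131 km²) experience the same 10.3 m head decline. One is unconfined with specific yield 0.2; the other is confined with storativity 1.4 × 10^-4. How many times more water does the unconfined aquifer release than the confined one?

A = 131 km² = 1.31 × 10^8 m²
Unconfined: ΔV_u = Sy × A × Δh = 0.2 × 1.31 × 10^8 × 10.3 = 2.699 × 10^8 m³
Confined: ΔV_c = S × A × Δh = 1.4 × 10^-4 × 1.31 × 10^8 × 10.3 = 1.889 × 10^5 m³
Ratio = ΔV_u / ΔV_c = Sy / S = 0.2 / 1.4 × 10^-4 = 1429

ΔV_u / ΔV_c ≈ 1430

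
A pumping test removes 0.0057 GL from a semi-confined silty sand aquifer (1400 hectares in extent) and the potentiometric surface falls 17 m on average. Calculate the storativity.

A = 1400 hectares = 1.4 × 10^7 m²
ΔV = 0.0057 GL = 5700 m³
S = ΔV / (A × Δh) = 5700 m³ / (1.4 × 10^7 m² × 17 m) = 2.395 × 10^-5

S ≈ 2.4 × 10^-5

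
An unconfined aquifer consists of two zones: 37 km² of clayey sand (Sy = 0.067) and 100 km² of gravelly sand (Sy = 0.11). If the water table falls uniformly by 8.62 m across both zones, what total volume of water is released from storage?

ΔV ≈ 1.16 × 10^8 m³

A₁ = 37 km² = 3.7 × 10^7 m²; A₂ = 100 km² = 1 × 10^8 m²
ΔV₁ = 0.067 × 3.7 × 10^7 × 8.62 = 2.137 × 10^7 m³
ΔV₂ = 0.11 × 1 × 10^8 × 8.62 = 9.482 × 10^7 m³
ΔV = ΔV₁ + ΔV₂ = 1.162 × 10^8 m³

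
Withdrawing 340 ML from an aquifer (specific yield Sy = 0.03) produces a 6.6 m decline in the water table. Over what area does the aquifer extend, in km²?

ΔV = 340 ML = 3.4 × 10^5 m³
A = ΔV / (Sy × Δh) = 3.4 × 10^5 / (0.03 × 6.6) = 1.717 × 10^6 m²
A = 1.717 × 10^6 m² = 1.717 km²

A ≈ 1.72 km²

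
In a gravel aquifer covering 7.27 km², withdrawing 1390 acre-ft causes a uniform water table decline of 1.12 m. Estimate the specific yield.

Sy ≈ 0.21

A = 7.27 km² = 7.27 × 10^6 m²
ΔV = 1390 acre-ft = 1.715 × 10^6 m³
Sy = ΔV / (A × Δh) = 1.715 × 10^6 m³ / (7.27 × 10^6 m² × 1.12 m) = 0.2106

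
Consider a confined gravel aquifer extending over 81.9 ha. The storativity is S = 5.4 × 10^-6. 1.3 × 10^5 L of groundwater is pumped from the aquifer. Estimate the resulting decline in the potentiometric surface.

Δh ≈ 29.4 m

A = 81.9 ha = 8.19 × 10^5 m²
ΔV = 1.3 × 10^5 L = 130 m³
Δh = ΔV / (S × A) = 130 m³ / (5.4 × 10^-6 × 8.19 × 10^5 m²) = 29.39 m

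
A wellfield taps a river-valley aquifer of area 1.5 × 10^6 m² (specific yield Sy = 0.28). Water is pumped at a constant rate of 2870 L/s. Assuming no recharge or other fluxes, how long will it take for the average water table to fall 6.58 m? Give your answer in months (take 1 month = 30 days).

t ≈ 0.371 months

ΔV = Sy × A × Δh = 0.28 × 1.5 × 10^6 × 6.58 = 2.764 × 10^6 m³
Q = 2870 L/s = 2.48 × 10^5 m³/d
t = ΔV / Q = 2.764 × 10^6 m³ / 2.48 × 10^5 m³/d = 11.14 d
t = 11.14 d ≈ 0.3715 months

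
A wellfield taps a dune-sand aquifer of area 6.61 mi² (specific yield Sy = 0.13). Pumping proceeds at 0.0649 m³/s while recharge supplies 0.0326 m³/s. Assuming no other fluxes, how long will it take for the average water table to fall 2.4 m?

A = 6.61 mi² = 1.712 × 10^7 m²
ΔV = Sy × A × Δh = 0.13 × 1.712 × 10^7 × 2.4 = 5.341 × 10^6 m³
Net withdrawal = 0.0649 − 0.0326 = 0.0323 m³/s = 2791 m³/d
t = ΔV / Q = 5.341 × 10^6 m³ / 2791 m³/d = 1914 d

t ≈ 1910 days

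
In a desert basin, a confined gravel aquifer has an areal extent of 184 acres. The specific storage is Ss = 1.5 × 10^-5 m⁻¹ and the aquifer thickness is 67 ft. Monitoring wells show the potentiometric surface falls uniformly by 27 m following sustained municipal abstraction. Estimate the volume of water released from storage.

b = 67 ft = 20.42 m
S = Ss × b = 1.5 × 10^-5 m⁻¹ × 20.42 m = 3.063 × 10^-4
A = 184 acres = 7.446 × 10^5 m²
ΔV = S × A × Δh = 3.063 × 10^-4 × 7.446 × 10^5 m² × 27 m = 6159 m³

ΔV ≈ 6160 m³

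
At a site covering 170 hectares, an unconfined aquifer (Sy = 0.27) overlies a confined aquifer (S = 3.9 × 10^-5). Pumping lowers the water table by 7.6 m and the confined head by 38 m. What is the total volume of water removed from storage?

A = 170 hectares = 1.7 × 10^6 m²
Unconfined: ΔV_u = Sy × A × Δh_u = 0.27 × 1.7 × 10^6 × 7.6 = 3.488 × 10^6 m³
Confined: ΔV_c = S × A × Δh_c = 3.9 × 10^-5 × 1.7 × 10^6 × 38 = 2519 m³
Total ΔV = 3.488 × 10^6 + 2519 = 3.491 × 10^6 m³

ΔV ≈ 3.49 × 10^6 m³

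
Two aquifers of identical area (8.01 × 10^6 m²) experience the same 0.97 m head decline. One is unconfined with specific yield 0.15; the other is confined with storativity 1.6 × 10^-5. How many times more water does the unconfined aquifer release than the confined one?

ΔV_u / ΔV_c ≈ 9380

Unconfined: ΔV_u = Sy × A × Δh = 0.15 × 8.01 × 10^6 × 0.97 = 1.165 × 10^6 m³
Confined: ΔV_c = S × A × Δh = 1.6 × 10^-5 × 8.01 × 10^6 × 0.97 = 124.3 m³
Ratio = ΔV_u / ΔV_c = Sy / S = 0.15 / 1.6 × 10^-5 = 9375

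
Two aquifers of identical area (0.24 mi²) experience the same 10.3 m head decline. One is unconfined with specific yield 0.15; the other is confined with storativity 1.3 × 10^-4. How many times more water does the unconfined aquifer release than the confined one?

A = 0.24 mi² = 6.216 × 10^5 m²
Unconfined: ΔV_u = Sy × A × Δh = 0.15 × 6.216 × 10^5 × 10.3 = 9.604 × 10^5 m³
Confined: ΔV_c = S × A × Δh = 1.3 × 10^-4 × 6.216 × 10^5 × 10.3 = 832.3 m³
Ratio = ΔV_u / ΔV_c = Sy / S = 0.15 / 1.3 × 10^-4 = 1154

ΔV_u / ΔV_c ≈ 1150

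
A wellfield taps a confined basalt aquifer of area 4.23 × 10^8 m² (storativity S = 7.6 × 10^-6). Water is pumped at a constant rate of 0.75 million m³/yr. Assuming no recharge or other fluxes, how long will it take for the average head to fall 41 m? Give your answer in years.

ΔV = S × A × Δh = 7.6 × 10^-6 × 4.23 × 10^8 × 41 = 1.318 × 10^5 m³
Q = 0.75 million m³/yr = 2055 m³/d
t = ΔV / Q = 1.318 × 10^5 m³ / 2055 m³/d = 64.15 d
t = 64.15 d ≈ 0.1757 years

t ≈ 0.176 years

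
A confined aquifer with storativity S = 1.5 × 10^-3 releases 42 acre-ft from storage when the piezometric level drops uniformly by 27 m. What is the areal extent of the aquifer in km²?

A ≈ 1.28 km²

ΔV = 42 acre-ft = 51810 m³
A = ΔV / (S × Δh) = 51810 / (0.0015 × 27) = 1.279 × 10^6 m²
A = 1.279 × 10^6 m² = 1.279 km²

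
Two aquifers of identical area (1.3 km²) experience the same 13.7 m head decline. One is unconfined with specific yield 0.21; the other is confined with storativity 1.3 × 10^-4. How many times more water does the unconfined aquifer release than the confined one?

A = 1.3 km² = 1.3 × 10^6 m²
Unconfined: ΔV_u = Sy × A × Δh = 0.21 × 1.3 × 10^6 × 13.7 = 3.74 × 10^6 m³
Confined: ΔV_c = S × A × Δh = 1.3 × 10^-4 × 1.3 × 10^6 × 13.7 = 2315 m³
Ratio = ΔV_u / ΔV_c = Sy / S = 0.21 / 1.3 × 10^-4 = 1615

ΔV_u / ΔV_c ≈ 1620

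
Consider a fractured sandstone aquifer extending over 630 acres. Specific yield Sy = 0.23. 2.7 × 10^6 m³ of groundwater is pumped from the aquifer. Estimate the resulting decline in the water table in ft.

A = 630 acres = 2.55 × 10^6 m²
Δh = ΔV / (Sy × A) = 2.7 × 10^6 m³ / (0.23 × 2.55 × 10^6 m²) = 4.604 m
Δh = 4.604 m = 15.11 ft

Δh ≈ 15.1 ft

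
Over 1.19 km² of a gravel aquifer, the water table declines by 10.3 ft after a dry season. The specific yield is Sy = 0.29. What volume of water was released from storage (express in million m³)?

ΔV ≈ 1.08 million m³

A = 1.19 km² = 1.19 × 10^6 m²
Δh = 10.3 ft = 3.139 m
ΔV = Sy × A × Δh = 0.29 × 1.19 × 10^6 m² × 3.139 m = 1.083 × 10^6 m³
ΔV = 1.083 × 10^6 m³ = 1.083 million m³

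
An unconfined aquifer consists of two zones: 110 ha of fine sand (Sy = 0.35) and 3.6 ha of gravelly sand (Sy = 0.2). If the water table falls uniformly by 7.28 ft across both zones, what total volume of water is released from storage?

A₁ = 110 ha = 1.1 × 10^6 m²; A₂ = 3.6 ha = 36000 m²
Δh = 7.28 ft = 2.219 m
ΔV₁ = 0.35 × 1.1 × 10^6 × 2.219 = 8.543 × 10^5 m³
ΔV₂ = 0.2 × 36000 × 2.219 = 15980 m³
ΔV = ΔV₁ + ΔV₂ = 8.703 × 10^5 m³

ΔV ≈ 8.7 × 10^5 m³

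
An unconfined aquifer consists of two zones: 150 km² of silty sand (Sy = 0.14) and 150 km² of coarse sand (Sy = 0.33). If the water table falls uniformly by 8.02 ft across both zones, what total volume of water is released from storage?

ΔV ≈ 1.72 × 10^8 m³

A₁ = 150 km² = 1.5 × 10^8 m²; A₂ = 150 km² = 1.5 × 10^8 m²
Δh = 8.02 ft = 2.444 m
ΔV₁ = 0.14 × 1.5 × 10^8 × 2.444 = 5.133 × 10^7 m³
ΔV₂ = 0.33 × 1.5 × 10^8 × 2.444 = 1.21 × 10^8 m³
ΔV = ΔV₁ + ΔV₂ = 1.723 × 10^8 m³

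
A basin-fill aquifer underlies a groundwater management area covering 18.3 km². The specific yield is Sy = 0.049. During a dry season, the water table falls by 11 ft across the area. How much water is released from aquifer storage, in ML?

A = 18.3 km² = 1.83 × 10^7 m²
Δh = 11 ft = 3.353 m
ΔV = Sy × A × Δh = 0.049 × 1.83 × 10^7 m² × 3.353 m = 3.006 × 10^6 m³
ΔV = 3.006 × 10^6 m³ = 3006 ML

ΔV ≈ 3010 ML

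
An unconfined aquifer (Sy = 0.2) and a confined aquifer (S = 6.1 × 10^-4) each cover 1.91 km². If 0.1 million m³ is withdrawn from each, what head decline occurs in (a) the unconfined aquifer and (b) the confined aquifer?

Δh_u ≈ 0.262 m; Δh_c ≈ 85.8 m

A = 1.91 km² = 1.91 × 10^6 m²
ΔV = 0.1 million m³ = 1 × 10^5 m³
Unconfined: Δh_u = ΔV/(Sy·A) = 1 × 10^5/(0.2 × 1.91 × 10^6) = 0.2618 m
Confined: Δh_c = ΔV/(S·A) = 1 × 10^5/(6.1 × 10^-4 × 1.91 × 10^6) = 85.83 m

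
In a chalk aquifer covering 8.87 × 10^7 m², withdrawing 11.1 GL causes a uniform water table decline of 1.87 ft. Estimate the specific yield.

Sy ≈ 0.22

Δh = 1.87 ft = 0.57 m
ΔV = 11.1 GL = 1.11 × 10^7 m³
Sy = ΔV / (A × Δh) = 1.11 × 10^7 m³ / (8.87 × 10^7 m² × 0.57 m) = 0.2196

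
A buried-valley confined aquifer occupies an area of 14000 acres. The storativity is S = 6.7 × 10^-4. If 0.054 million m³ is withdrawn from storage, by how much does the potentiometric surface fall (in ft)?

A = 14000 acres = 5.666 × 10^7 m²
ΔV = 0.054 million m³ = 54000 m³
Δh = ΔV / (S × A) = 54000 m³ / (6.7 × 10^-4 × 5.666 × 10^7 m²) = 1.423 m
Δh = 1.423 m = 4.667 ft

Δh ≈ 4.67 ft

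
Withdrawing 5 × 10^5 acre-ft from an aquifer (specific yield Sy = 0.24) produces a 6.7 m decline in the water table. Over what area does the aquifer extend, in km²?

A ≈ 384 km²

ΔV = 5 × 10^5 acre-ft = 6.167 × 10^8 m³
A = ΔV / (Sy × Δh) = 6.167 × 10^8 / (0.24 × 6.7) = 3.835 × 10^8 m²
A = 3.835 × 10^8 m² = 383.5 km²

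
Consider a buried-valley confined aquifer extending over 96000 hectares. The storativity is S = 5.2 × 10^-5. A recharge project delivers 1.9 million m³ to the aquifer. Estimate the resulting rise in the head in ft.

Δh ≈ 125 ft

A = 96000 hectares = 9.6 × 10^8 m²
ΔV = 1.9 million m³ = 1.9 × 10^6 m³
Δh = ΔV / (S × A) = 1.9 × 10^6 m³ / (5.2 × 10^-5 × 9.6 × 10^8 m²) = 38.06 m
Δh = 38.06 m = 124.9 ft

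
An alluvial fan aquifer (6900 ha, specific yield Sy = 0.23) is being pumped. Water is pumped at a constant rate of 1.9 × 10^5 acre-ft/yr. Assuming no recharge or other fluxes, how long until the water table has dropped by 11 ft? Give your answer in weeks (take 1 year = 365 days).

A = 6900 ha = 6.9 × 10^7 m²
Δh = 11 ft = 3.353 m
ΔV = Sy × A × Δh = 0.23 × 6.9 × 10^7 × 3.353 = 5.321 × 10^7 m³
Q = 1.9 × 10^5 acre-ft/yr = 6.421 × 10^5 m³/d
t = ΔV / Q = 5.321 × 10^7 m³ / 6.421 × 10^5 m³/d = 82.87 d
t = 82.87 d ≈ 11.84 weeks

t ≈ 11.8 weeks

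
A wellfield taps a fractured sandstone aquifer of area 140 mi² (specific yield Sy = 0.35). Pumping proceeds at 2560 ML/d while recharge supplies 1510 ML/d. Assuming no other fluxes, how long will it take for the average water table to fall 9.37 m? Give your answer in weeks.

t ≈ 162 weeks

A = 140 mi² = 3.626 × 10^8 m²
ΔV = Sy × A × Δh = 0.35 × 3.626 × 10^8 × 9.37 = 1.189 × 10^9 m³
Net withdrawal = 2560 − 1510 = 1050 ML/d = 1.05 × 10^6 m³/d
t = ΔV / Q = 1.189 × 10^9 m³ / 1.05 × 10^6 m³/d = 1133 d
t = 1133 d ≈ 161.8 weeks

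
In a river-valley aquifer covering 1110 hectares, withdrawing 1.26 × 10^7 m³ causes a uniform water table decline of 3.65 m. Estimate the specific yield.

A = 1110 hectares = 1.11 × 10^7 m²
Sy = ΔV / (A × Δh) = 1.26 × 10^7 m³ / (1.11 × 10^7 m² × 3.65 m) = 0.311

Sy ≈ 0.31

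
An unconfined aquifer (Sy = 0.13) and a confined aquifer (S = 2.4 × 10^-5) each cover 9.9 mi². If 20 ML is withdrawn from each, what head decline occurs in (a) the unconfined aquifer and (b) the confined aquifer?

A = 9.9 mi² = 2.564 × 10^7 m²
ΔV = 20 ML = 20000 m³
Unconfined: Δh_u = ΔV/(Sy·A) = 20000/(0.13 × 2.564 × 10^7) = 0.006 m
Confined: Δh_c = ΔV/(S·A) = 20000/(2.4 × 10^-5 × 2.564 × 10^7) = 32.5 m

Δh_u ≈ 0.006 m; Δh_c ≈ 32.5 m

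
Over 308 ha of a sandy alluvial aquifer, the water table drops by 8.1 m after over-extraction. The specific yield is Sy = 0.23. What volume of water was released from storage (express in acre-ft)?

A = 308 ha = 3.08 × 10^6 m²
ΔV = Sy × A × Δh = 0.23 × 3.08 × 10^6 m² × 8.1 m = 5.738 × 10^6 m³
ΔV = 5.738 × 10^6 m³ = 4652 acre-ft

ΔV ≈ 4650 acre-ft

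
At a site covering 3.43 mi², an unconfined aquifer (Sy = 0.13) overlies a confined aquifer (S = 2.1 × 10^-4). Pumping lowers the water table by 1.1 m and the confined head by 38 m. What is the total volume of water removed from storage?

ΔV ≈ 1.34 × 10^6 m³

A = 3.43 mi² = 8.884 × 10^6 m²
Unconfined: ΔV_u = Sy × A × Δh_u = 0.13 × 8.884 × 10^6 × 1.1 = 1.27 × 10^6 m³
Confined: ΔV_c = S × A × Δh_c = 2.1 × 10^-4 × 8.884 × 10^6 × 38 = 70890 m³
Total ΔV = 1.27 × 10^6 + 70890 = 1.341 × 10^6 m³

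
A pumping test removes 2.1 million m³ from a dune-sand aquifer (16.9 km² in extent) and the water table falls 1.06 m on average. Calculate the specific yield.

Sy ≈ 0.12

A = 16.9 km² = 1.69 × 10^7 m²
ΔV = 2.1 million m³ = 2.1 × 10^6 m³
Sy = ΔV / (A × Δh) = 2.1 × 10^6 m³ / (1.69 × 10^7 m² × 1.06 m) = 0.1172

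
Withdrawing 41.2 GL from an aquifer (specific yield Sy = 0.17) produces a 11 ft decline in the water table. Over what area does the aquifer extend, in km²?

A ≈ 72.3 km²

Δh = 11 ft = 3.353 m
ΔV = 41.2 GL = 4.12 × 10^7 m³
A = ΔV / (Sy × Δh) = 4.12 × 10^7 / (0.17 × 3.353) = 7.228 × 10^7 m²
A = 7.228 × 10^7 m² = 72.28 km²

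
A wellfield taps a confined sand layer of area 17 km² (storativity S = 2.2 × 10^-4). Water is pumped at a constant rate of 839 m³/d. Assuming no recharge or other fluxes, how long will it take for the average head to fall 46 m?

t ≈ 205 days

A = 17 km² = 1.7 × 10^7 m²
ΔV = S × A × Δh = 2.2 × 10^-4 × 1.7 × 10^7 × 46 = 1.72 × 10^5 m³
t = ΔV / Q = 1.72 × 10^5 m³ / 839 m³/d = 205.1 d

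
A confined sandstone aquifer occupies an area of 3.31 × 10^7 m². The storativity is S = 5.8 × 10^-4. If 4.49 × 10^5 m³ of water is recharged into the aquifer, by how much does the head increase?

Δh = ΔV / (S × A) = 4.49 × 10^5 m³ / (5.8 × 10^-4 × 3.31 × 10^7 m²) = 23.39 m

Δh ≈ 23.4 m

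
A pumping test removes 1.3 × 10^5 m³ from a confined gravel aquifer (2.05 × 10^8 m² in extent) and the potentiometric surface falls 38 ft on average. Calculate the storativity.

S ≈ 5.5 × 10^-5

Δh = 38 ft = 11.58 m
S = ΔV / (A × Δh) = 1.3 × 10^5 m³ / (2.05 × 10^8 m² × 11.58 m) = 5.475 × 10^-5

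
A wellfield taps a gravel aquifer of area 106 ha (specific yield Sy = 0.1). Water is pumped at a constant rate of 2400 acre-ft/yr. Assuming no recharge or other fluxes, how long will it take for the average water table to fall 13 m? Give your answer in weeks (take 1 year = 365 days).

t ≈ 24.3 weeks

A = 106 ha = 1.06 × 10^6 m²
ΔV = Sy × A × Δh = 0.1 × 1.06 × 10^6 × 13 = 1.378 × 10^6 m³
Q = 2400 acre-ft/yr = 8111 m³/d
t = ΔV / Q = 1.378 × 10^6 m³ / 8111 m³/d = 169.9 d
t = 169.9 d ≈ 24.27 weeks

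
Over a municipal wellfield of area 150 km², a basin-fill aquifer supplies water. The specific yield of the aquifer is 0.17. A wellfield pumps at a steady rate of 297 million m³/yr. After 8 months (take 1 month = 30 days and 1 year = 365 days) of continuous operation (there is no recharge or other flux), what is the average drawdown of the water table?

A = 150 km² = 1.5 × 10^8 m²
Q = 297 million m³/yr = 8.137 × 10^5 m³/d
t = 8 months = 240 d
ΔV = Q × t = 8.137 × 10^5 m³/d × 240 d = 1.953 × 10^8 m³
Δh = ΔV / (Sy × A) = 1.953 × 10^8 / (0.17 × 1.5 × 10^8) = 7.658 m

Δh ≈ 7.66 m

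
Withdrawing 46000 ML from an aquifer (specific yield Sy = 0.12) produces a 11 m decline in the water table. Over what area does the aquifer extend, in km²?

A ≈ 34.8 km²

ΔV = 46000 ML = 4.6 × 10^7 m³
A = ΔV / (Sy × Δh) = 4.6 × 10^7 / (0.12 × 11) = 3.485 × 10^7 m²
A = 3.485 × 10^7 m² = 34.85 km²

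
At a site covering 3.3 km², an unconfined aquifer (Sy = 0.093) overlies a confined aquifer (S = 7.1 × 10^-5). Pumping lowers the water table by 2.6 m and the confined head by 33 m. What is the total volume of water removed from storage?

ΔV ≈ 8.06 × 10^5 m³

A = 3.3 km² = 3.3 × 10^6 m²
Unconfined: ΔV_u = Sy × A × Δh_u = 0.093 × 3.3 × 10^6 × 2.6 = 7.979 × 10^5 m³
Confined: ΔV_c = S × A × Δh_c = 7.1 × 10^-5 × 3.3 × 10^6 × 33 = 7732 m³
Total ΔV = 7.979 × 10^5 + 7732 = 8.057 × 10^5 m³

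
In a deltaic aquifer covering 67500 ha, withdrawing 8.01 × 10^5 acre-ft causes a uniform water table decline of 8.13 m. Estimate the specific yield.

A = 67500 ha = 6.75 × 10^8 m²
ΔV = 8.01 × 10^5 acre-ft = 9.88 × 10^8 m³
Sy = ΔV / (A × Δh) = 9.88 × 10^8 m³ / (6.75 × 10^8 m² × 8.13 m) = 0.18

Sy ≈ 0.18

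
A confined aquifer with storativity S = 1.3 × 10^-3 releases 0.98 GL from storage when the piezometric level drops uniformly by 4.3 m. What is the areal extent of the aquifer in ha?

ΔV = 0.98 GL = 9.8 × 10^5 m³
A = ΔV / (S × Δh) = 9.8 × 10^5 / (0.0013 × 4.3) = 1.753 × 10^8 m²
A = 1.753 × 10^8 m² = 17530 ha

A ≈ 17500 ha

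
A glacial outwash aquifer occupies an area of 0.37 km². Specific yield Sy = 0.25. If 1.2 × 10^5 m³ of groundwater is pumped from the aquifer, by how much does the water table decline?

Δh ≈ 1.3 m

A = 0.37 km² = 3.7 × 10^5 m²
Δh = ΔV / (Sy × A) = 1.2 × 10^5 m³ / (0.25 × 3.7 × 10^5 m²) = 1.297 m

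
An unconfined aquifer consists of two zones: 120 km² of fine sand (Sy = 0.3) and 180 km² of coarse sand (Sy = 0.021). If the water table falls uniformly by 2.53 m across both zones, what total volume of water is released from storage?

ΔV ≈ 1.01 × 10^8 m³

A₁ = 120 km² = 1.2 × 10^8 m²; A₂ = 180 km² = 1.8 × 10^8 m²
ΔV₁ = 0.3 × 1.2 × 10^8 × 2.53 = 9.108 × 10^7 m³
ΔV₂ = 0.021 × 1.8 × 10^8 × 2.53 = 9.563 × 10^6 m³
ΔV = ΔV₁ + ΔV₂ = 1.006 × 10^8 m³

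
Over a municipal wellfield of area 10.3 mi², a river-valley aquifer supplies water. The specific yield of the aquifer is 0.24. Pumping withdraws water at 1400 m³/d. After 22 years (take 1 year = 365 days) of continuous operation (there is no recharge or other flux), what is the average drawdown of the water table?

Δh ≈ 1.76 m

A = 10.3 mi² = 2.668 × 10^7 m²
t = 22 years = 8030 d
ΔV = Q × t = 1400 m³/d × 8030 d = 1.124 × 10^7 m³
Δh = ΔV / (Sy × A) = 1.124 × 10^7 / (0.24 × 2.668 × 10^7) = 1.756 m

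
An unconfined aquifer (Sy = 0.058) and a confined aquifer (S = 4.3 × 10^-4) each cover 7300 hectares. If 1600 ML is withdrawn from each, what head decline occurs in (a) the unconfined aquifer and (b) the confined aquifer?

Δh_u ≈ 0.378 m; Δh_c ≈ 51 m

A = 7300 hectares = 7.3 × 10^7 m²
ΔV = 1600 ML = 1.6 × 10^6 m³
Unconfined: Δh_u = ΔV/(Sy·A) = 1.6 × 10^6/(0.058 × 7.3 × 10^7) = 0.3779 m
Confined: Δh_c = ΔV/(S·A) = 1.6 × 10^6/(4.3 × 10^-4 × 7.3 × 10^7) = 50.97 m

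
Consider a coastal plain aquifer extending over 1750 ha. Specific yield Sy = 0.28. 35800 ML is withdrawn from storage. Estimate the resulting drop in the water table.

Δh ≈ 7.31 m

A = 1750 ha = 1.75 × 10^7 m²
ΔV = 35800 ML = 3.58 × 10^7 m³
Δh = ΔV / (Sy × A) = 3.58 × 10^7 m³ / (0.28 × 1.75 × 10^7 m²) = 7.306 m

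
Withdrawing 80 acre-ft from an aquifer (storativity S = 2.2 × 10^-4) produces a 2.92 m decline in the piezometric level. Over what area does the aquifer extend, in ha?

A ≈ 15400 ha

ΔV = 80 acre-ft = 98680 m³
A = ΔV / (S × Δh) = 98680 / (2.2 × 10^-4 × 2.92) = 1.536 × 10^8 m²
A = 1.536 × 10^8 m² = 15360 ha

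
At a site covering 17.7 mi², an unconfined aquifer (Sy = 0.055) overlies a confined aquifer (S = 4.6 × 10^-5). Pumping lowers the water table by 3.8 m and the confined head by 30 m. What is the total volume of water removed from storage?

A = 17.7 mi² = 4.584 × 10^7 m²
Unconfined: ΔV_u = Sy × A × Δh_u = 0.055 × 4.584 × 10^7 × 3.8 = 9.581 × 10^6 m³
Confined: ΔV_c = S × A × Δh_c = 4.6 × 10^-5 × 4.584 × 10^7 × 30 = 63260 m³
Total ΔV = 9.581 × 10^6 + 63260 = 9.644 × 10^6 m³

ΔV ≈ 9.64 × 10^6 m³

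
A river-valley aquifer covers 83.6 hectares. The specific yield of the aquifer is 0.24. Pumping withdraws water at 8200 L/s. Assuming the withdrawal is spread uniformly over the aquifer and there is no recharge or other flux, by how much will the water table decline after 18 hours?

A = 83.6 hectares = 8.36 × 10^5 m²
Q = 8200 L/s = 7.085 × 10^5 m³/d
t = 18 hours = 0.75 d
ΔV = Q × t = 7.085 × 10^5 m³/d × 0.75 d = 5.314 × 10^5 m³
Δh = ΔV / (Sy × A) = 5.314 × 10^5 / (0.24 × 8.36 × 10^5) = 2.648 m

Δh ≈ 2.65 m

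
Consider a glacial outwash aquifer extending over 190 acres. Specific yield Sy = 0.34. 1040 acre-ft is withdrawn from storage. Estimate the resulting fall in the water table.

A = 190 acres = 7.689 × 10^5 m²
ΔV = 1040 acre-ft = 1.283 × 10^6 m³
Δh = ΔV / (Sy × A) = 1.283 × 10^6 m³ / (0.34 × 7.689 × 10^5 m²) = 4.907 m

Δh ≈ 4.91 m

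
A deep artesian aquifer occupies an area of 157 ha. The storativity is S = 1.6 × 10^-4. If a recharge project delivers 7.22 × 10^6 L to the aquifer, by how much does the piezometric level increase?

A = 157 ha = 1.57 × 10^6 m²
ΔV = 7.22 × 10^6 L = 7220 m³
Δh = ΔV / (S × A) = 7220 m³ / (1.6 × 10^-4 × 1.57 × 10^6 m²) = 28.74 m

Δh ≈ 28.7 m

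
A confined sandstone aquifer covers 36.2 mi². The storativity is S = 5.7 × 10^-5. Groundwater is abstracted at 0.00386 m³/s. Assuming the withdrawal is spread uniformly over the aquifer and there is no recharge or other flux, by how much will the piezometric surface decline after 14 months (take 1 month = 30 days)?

A = 36.2 mi² = 9.376 × 10^7 m²
Q = 0.00386 m³/s = 333.5 m³/d
t = 14 months = 420 d
ΔV = Q × t = 333.5 m³/d × 420 d = 1.401 × 10^5 m³
Δh = ΔV / (S × A) = 1.401 × 10^5 / (5.7 × 10^-5 × 9.376 × 10^7) = 26.21 m

Δh ≈ 26.2 m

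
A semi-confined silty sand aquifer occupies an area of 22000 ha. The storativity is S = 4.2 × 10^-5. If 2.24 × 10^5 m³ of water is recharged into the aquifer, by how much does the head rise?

Δh ≈ 24.2 m

A = 22000 ha = 2.2 × 10^8 m²
Δh = ΔV / (S × A) = 2.24 × 10^5 m³ / (4.2 × 10^-5 × 2.2 × 10^8 m²) = 24.24 m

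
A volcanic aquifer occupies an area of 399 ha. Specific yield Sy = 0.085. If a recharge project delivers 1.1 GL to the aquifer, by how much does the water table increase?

Δh ≈ 3.24 m

A = 399 ha = 3.99 × 10^6 m²
ΔV = 1.1 GL = 1.1 × 10^6 m³
Δh = ΔV / (Sy × A) = 1.1 × 10^6 m³ / (0.085 × 3.99 × 10^6 m²) = 3.243 m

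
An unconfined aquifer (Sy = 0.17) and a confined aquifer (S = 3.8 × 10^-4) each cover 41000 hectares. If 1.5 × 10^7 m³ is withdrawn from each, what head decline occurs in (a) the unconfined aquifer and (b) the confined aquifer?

A = 41000 hectares = 4.1 × 10^8 m²
Unconfined: Δh_u = ΔV/(Sy·A) = 1.5 × 10^7/(0.17 × 4.1 × 10^8) = 0.2152 m
Confined: Δh_c = ΔV/(S·A) = 1.5 × 10^7/(3.8 × 10^-4 × 4.1 × 10^8) = 96.28 m

Δh_u ≈ 0.215 m; Δh_c ≈ 96.3 m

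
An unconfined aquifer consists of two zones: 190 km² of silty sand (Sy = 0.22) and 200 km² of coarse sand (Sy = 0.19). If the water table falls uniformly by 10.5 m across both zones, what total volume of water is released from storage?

A₁ = 190 km² = 1.9 × 10^8 m²; A₂ = 200 km² = 2 × 10^8 m²
ΔV₁ = 0.22 × 1.9 × 10^8 × 10.5 = 4.389 × 10^8 m³
ΔV₂ = 0.19 × 2 × 10^8 × 10.5 = 3.99 × 10^8 m³
ΔV = ΔV₁ + ΔV₂ = 8.379 × 10^8 m³

ΔV ≈ 8.38 × 10^8 m³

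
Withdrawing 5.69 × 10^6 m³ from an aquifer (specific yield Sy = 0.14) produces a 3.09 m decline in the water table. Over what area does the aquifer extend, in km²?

A ≈ 13.2 km²

A = ΔV / (Sy × Δh) = 5.69 × 10^6 / (0.14 × 3.09) = 1.315 × 10^7 m²
A = 1.315 × 10^7 m² = 13.15 km²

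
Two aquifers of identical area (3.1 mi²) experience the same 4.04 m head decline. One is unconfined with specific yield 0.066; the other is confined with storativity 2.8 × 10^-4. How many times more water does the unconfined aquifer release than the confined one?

ΔV_u / ΔV_c ≈ 236

A = 3.1 mi² = 8.029 × 10^6 m²
Unconfined: ΔV_u = Sy × A × Δh = 0.066 × 8.029 × 10^6 × 4.04 = 2.141 × 10^6 m³
Confined: ΔV_c = S × A × Δh = 2.8 × 10^-4 × 8.029 × 10^6 × 4.04 = 9082 m³
Ratio = ΔV_u / ΔV_c = Sy / S = 0.066 / 2.8 × 10^-4 = 235.7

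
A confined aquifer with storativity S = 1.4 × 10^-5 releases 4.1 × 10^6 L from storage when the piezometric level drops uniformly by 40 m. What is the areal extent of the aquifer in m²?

A ≈ 7.32 × 10^6 m²

ΔV = 4.1 × 10^6 L = 4100 m³
A = ΔV / (S × Δh) = 4100 / (1.4 × 10^-5 × 40) = 7.321 × 10^6 m²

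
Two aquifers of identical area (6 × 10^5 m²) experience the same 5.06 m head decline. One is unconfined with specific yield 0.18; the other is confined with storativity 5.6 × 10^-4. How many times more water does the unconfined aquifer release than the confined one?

ΔV_u / ΔV_c ≈ 321

Unconfined: ΔV_u = Sy × A × Δh = 0.18 × 6 × 10^5 × 5.06 = 5.465 × 10^5 m³
Confined: ΔV_c = S × A × Δh = 5.6 × 10^-4 × 6 × 10^5 × 5.06 = 1700 m³
Ratio = ΔV_u / ΔV_c = Sy / S = 0.18 / 5.6 × 10^-4 = 321.4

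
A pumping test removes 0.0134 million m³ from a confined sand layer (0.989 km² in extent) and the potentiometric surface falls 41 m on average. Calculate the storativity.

S ≈ 3.3 × 10^-4

A = 0.989 km² = 9.89 × 10^5 m²
ΔV = 0.0134 million m³ = 13400 m³
S = ΔV / (A × Δh) = 13400 m³ / (9.89 × 10^5 m² × 41 m) = 3.305 × 10^-4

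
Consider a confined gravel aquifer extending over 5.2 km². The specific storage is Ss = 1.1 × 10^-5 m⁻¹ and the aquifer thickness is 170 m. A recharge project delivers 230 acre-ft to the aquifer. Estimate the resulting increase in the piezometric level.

S = Ss × b = 1.1 × 10^-5 m⁻¹ × 170 m = 1.87 × 10^-3
A = 5.2 km² = 5.2 × 10^6 m²
ΔV = 230 acre-ft = 2.837 × 10^5 m³
Δh = ΔV / (S × A) = 2.837 × 10^5 m³ / (0.00187 × 5.2 × 10^6 m²) = 29.18 m

Δh ≈ 29.2 m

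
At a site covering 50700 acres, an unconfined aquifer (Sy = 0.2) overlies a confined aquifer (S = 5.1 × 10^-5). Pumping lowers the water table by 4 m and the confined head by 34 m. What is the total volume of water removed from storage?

ΔV ≈ 1.64 × 10^8 m³

A = 50700 acres = 2.052 × 10^8 m²
Unconfined: ΔV_u = Sy × A × Δh_u = 0.2 × 2.052 × 10^8 × 4 = 1.641 × 10^8 m³
Confined: ΔV_c = S × A × Δh_c = 5.1 × 10^-5 × 2.052 × 10^8 × 34 = 3.558 × 10^5 m³
Total ΔV = 1.641 × 10^8 + 3.558 × 10^5 = 1.645 × 10^8 m³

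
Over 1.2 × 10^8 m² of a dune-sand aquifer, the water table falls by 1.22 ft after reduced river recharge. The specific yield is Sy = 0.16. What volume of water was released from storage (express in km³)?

Δh = 1.22 ft = 0.3719 m
ΔV = Sy × A × Δh = 0.16 × 1.2 × 10^8 m² × 0.3719 m = 7.14 × 10^6 m³
ΔV = 7.14 × 10^6 m³ = 0.00714 km³

ΔV ≈ 0.00714 km³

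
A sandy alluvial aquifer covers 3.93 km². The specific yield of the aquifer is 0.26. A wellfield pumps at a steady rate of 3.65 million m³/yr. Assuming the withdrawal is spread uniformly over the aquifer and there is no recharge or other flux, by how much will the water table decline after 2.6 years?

Δh ≈ 9.29 m

A = 3.93 km² = 3.93 × 10^6 m²
Q = 3.65 million m³/yr = 10000 m³/d
t = 2.6 years = 949 d
ΔV = Q × t = 10000 m³/d × 949 d = 9.49 × 10^6 m³
Δh = ΔV / (Sy × A) = 9.49 × 10^6 / (0.26 × 3.93 × 10^6) = 9.288 m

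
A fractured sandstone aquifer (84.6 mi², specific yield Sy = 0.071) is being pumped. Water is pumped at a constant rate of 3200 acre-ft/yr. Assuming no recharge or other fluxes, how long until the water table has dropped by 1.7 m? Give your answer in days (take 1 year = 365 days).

A = 84.6 mi² = 2.191 × 10^8 m²
ΔV = Sy × A × Δh = 0.071 × 2.191 × 10^8 × 1.7 = 2.645 × 10^7 m³
Q = 3200 acre-ft/yr = 10810 m³/d
t = ΔV / Q = 2.645 × 10^7 m³ / 10810 m³/d = 2446 d

t ≈ 2450 days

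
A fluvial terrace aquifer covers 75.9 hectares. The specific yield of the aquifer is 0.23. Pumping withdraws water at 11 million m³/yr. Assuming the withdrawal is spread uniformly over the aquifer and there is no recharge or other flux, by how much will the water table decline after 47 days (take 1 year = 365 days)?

Δh ≈ 8.11 m

A = 75.9 hectares = 7.59 × 10^5 m²
Q = 11 million m³/yr = 30140 m³/d
ΔV = Q × t = 30140 m³/d × 47 d = 1.416 × 10^6 m³
Δh = ΔV / (Sy × A) = 1.416 × 10^6 / (0.23 × 7.59 × 10^5) = 8.114 m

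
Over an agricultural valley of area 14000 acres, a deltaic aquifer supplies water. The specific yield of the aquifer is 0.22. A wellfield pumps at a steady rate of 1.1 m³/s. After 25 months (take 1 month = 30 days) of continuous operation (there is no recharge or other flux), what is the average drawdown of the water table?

Δh ≈ 5.72 m

A = 14000 acres = 5.666 × 10^7 m²
Q = 1.1 m³/s = 95040 m³/d
t = 25 months = 750 d
ΔV = Q × t = 95040 m³/d × 750 d = 7.128 × 10^7 m³
Δh = ΔV / (Sy × A) = 7.128 × 10^7 / (0.22 × 5.666 × 10^7) = 5.719 m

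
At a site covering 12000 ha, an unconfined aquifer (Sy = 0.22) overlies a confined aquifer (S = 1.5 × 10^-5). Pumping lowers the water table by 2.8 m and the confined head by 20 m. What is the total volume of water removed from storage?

A = 12000 ha = 1.2 × 10^8 m²
Unconfined: ΔV_u = Sy × A × Δh_u = 0.22 × 1.2 × 10^8 × 2.8 = 7.392 × 10^7 m³
Confined: ΔV_c = S × A × Δh_c = 1.5 × 10^-5 × 1.2 × 10^8 × 20 = 36000 m³
Total ΔV = 7.392 × 10^7 + 36000 = 7.396 × 10^7 m³

ΔV ≈ 7.4 × 10^7 m³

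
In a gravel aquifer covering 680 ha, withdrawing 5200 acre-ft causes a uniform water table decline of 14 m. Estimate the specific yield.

A = 680 ha = 6.8 × 10^6 m²
ΔV = 5200 acre-ft = 6.414 × 10^6 m³
Sy = ΔV / (A × Δh) = 6.414 × 10^6 m³ / (6.8 × 10^6 m² × 14 m) = 0.06738

Sy ≈ 0.067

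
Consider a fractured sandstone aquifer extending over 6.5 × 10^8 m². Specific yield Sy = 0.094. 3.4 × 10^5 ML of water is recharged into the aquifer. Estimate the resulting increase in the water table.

Δh ≈ 5.56 m

ΔV = 3.4 × 10^5 ML = 3.4 × 10^8 m³
Δh = ΔV / (Sy × A) = 3.4 × 10^8 m³ / (0.094 × 6.5 × 10^8 m²) = 5.565 m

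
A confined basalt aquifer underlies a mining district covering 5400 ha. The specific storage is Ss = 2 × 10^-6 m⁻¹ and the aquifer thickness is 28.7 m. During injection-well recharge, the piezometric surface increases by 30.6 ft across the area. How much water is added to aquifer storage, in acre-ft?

S = Ss × b = 2 × 10^-6 m⁻¹ × 28.7 m = 5.74 × 10^-5
A = 5400 ha = 5.4 × 10^7 m²
Δh = 30.6 ft = 9.327 m
ΔV = S × A × Δh = 5.74 × 10^-5 × 5.4 × 10^7 m² × 9.327 m = 28910 m³
ΔV = 28910 m³ = 23.44 acre-ft

ΔV ≈ 23.4 acre-ft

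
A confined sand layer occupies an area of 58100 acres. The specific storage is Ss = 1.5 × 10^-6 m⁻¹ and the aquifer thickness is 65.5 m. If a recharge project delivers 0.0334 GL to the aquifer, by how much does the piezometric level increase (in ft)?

S = Ss × b = 1.5 × 10^-6 m⁻¹ × 65.5 m = 9.825 × 10^-5
A = 58100 acres = 2.351 × 10^8 m²
ΔV = 0.0334 GL = 33400 m³
Δh = ΔV / (S × A) = 33400 m³ / (9.825 × 10^-5 × 2.351 × 10^8 m²) = 1.446 m
Δh = 1.446 m = 4.744 ft

Δh ≈ 4.74 ft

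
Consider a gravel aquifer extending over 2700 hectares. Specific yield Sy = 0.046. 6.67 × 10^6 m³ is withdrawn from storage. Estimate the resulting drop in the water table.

A = 2700 hectares = 2.7 × 10^7 m²
Δh = ΔV / (Sy × A) = 6.67 × 10^6 m³ / (0.046 × 2.7 × 10^7 m²) = 5.37 m

Δh ≈ 5.37 m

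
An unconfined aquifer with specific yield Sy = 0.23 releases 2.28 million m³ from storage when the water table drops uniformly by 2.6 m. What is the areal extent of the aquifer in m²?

A ≈ 3.81 × 10^6 m²

ΔV = 2.28 million m³ = 2.28 × 10^6 m³
A = ΔV / (Sy × Δh) = 2.28 × 10^6 / (0.23 × 2.6) = 3.813 × 10^6 m²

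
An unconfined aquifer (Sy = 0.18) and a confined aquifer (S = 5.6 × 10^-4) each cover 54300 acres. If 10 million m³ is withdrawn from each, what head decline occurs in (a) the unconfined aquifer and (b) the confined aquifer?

Δh_u ≈ 0.253 m; Δh_c ≈ 81.3 m

A = 54300 acres = 2.197 × 10^8 m²
ΔV = 10 million m³ = 1 × 10^7 m³
Unconfined: Δh_u = ΔV/(Sy·A) = 1 × 10^7/(0.18 × 2.197 × 10^8) = 0.2528 m
Confined: Δh_c = ΔV/(S·A) = 1 × 10^7/(5.6 × 10^-4 × 2.197 × 10^8) = 81.26 m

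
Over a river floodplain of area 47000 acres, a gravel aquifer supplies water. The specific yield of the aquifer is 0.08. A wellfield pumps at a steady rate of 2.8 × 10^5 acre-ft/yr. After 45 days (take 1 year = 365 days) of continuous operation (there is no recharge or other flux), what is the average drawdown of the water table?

Δh ≈ 2.8 m

A = 47000 acres = 1.902 × 10^8 m²
Q = 2.8 × 10^5 acre-ft/yr = 9.462 × 10^5 m³/d
ΔV = Q × t = 9.462 × 10^5 m³/d × 45 d = 4.258 × 10^7 m³
Δh = ΔV / (Sy × A) = 4.258 × 10^7 / (0.08 × 1.902 × 10^8) = 2.798 m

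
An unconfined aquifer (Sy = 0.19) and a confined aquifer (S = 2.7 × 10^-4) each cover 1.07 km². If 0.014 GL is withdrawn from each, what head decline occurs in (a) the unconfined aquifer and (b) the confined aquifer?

Δh_u ≈ 0.0689 m; Δh_c ≈ 48.5 m

A = 1.07 km² = 1.07 × 10^6 m²
ΔV = 0.014 GL = 14000 m³
Unconfined: Δh_u = ΔV/(Sy·A) = 14000/(0.19 × 1.07 × 10^6) = 0.06886 m
Confined: Δh_c = ΔV/(S·A) = 14000/(2.7 × 10^-4 × 1.07 × 10^6) = 48.46 m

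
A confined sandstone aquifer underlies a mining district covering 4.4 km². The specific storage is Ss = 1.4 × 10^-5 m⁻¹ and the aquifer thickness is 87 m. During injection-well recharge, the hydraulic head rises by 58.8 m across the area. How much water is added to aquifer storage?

ΔV ≈ 3.15 × 10^5 m³

S = Ss × b = 1.4 × 10^-5 m⁻¹ × 87 m = 1.218 × 10^-3
A = 4.4 km² = 4.4 × 10^6 m²
ΔV = S × A × Δh = 0.001218 × 4.4 × 10^6 m² × 58.8 m = 3.151 × 10^5 m³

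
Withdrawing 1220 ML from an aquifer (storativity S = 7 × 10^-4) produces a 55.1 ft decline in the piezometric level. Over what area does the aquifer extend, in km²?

Δh = 55.1 ft = 16.79 m
ΔV = 1220 ML = 1.22 × 10^6 m³
A = ΔV / (S × Δh) = 1.22 × 10^6 / (7 × 10^-4 × 16.79) = 1.038 × 10^8 m²
A = 1.038 × 10^8 m² = 103.8 km²

A ≈ 104 km²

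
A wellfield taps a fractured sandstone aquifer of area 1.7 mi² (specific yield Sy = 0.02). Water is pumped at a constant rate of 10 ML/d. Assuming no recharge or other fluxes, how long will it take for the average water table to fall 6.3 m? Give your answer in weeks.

t ≈ 7.93 weeks

A = 1.7 mi² = 4.403 × 10^6 m²
ΔV = Sy × A × Δh = 0.02 × 4.403 × 10^6 × 6.3 = 5.548 × 10^5 m³
Q = 10 ML/d = 10000 m³/d
t = ΔV / Q = 5.548 × 10^5 m³ / 10000 m³/d = 55.48 d
t = 55.48 d ≈ 7.925 weeks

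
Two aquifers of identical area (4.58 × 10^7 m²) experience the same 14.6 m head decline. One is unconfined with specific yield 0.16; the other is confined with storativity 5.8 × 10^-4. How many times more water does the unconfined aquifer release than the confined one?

ΔV_u / ΔV_c ≈ 276

Unconfined: ΔV_u = Sy × A × Δh = 0.16 × 4.58 × 10^7 × 14.6 = 1.07 × 10^8 m³
Confined: ΔV_c = S × A × Δh = 5.8 × 10^-4 × 4.58 × 10^7 × 14.6 = 3.878 × 10^5 m³
Ratio = ΔV_u / ΔV_c = Sy / S = 0.16 / 5.8 × 10^-4 = 275.9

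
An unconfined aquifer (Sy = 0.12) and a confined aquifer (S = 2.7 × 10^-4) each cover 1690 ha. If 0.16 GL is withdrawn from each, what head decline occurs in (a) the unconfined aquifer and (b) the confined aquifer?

A = 1690 ha = 1.69 × 10^7 m²
ΔV = 0.16 GL = 1.6 × 10^5 m³
Unconfined: Δh_u = ΔV/(Sy·A) = 1.6 × 10^5/(0.12 × 1.69 × 10^7) = 0.0789 m
Confined: Δh_c = ΔV/(S·A) = 1.6 × 10^5/(2.7 × 10^-4 × 1.69 × 10^7) = 35.06 m

Δh_u ≈ 0.0789 m; Δh_c ≈ 35.1 m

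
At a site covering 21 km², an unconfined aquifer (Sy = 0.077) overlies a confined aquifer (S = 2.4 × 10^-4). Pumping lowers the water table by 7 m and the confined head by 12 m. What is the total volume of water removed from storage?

A = 21 km² = 2.1 × 10^7 m²
Unconfined: ΔV_u = Sy × A × Δh_u = 0.077 × 2.1 × 10^7 × 7 = 1.132 × 10^7 m³
Confined: ΔV_c = S × A × Δh_c = 2.4 × 10^-4 × 2.1 × 10^7 × 12 = 60480 m³
Total ΔV = 1.132 × 10^7 + 60480 = 1.138 × 10^7 m³

ΔV ≈ 1.14 × 10^7 m³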